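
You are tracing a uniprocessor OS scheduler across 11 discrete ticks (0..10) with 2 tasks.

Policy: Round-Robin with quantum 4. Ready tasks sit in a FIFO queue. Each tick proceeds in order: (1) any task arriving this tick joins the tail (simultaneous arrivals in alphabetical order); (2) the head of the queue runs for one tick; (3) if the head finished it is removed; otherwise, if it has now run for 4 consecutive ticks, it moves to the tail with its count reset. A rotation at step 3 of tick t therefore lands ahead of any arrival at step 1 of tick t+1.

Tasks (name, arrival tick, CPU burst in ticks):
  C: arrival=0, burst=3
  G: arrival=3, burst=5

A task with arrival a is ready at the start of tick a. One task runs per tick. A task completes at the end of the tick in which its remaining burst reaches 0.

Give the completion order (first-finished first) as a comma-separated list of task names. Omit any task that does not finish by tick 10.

completion order = C, G

t=0: queue=[C] q_used=0 → run C
t=1: queue=[C] q_used=1 → run C
t=2: queue=[C] q_used=2 → run C
t=3: queue=[G] q_used=0 → run G
t=4: queue=[G] q_used=1 → run G
t=5: queue=[G] q_used=2 → run G
t=6: queue=[G] q_used=3 → run G
t=7: queue=[G] q_used=0 → run G
t=8: (idle)
t=9: (idle)
t=10: (idle)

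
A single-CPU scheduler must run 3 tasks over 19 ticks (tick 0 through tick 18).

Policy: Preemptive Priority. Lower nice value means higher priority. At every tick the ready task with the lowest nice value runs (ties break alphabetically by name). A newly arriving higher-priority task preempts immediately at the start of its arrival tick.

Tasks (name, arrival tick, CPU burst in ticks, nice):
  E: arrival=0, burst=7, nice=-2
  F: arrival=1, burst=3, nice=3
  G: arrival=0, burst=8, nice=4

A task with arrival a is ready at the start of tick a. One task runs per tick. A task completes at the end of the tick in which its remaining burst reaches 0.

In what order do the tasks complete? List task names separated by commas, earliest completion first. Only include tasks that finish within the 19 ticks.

t=0: ready={E,G} → run E
t=1: ready={E,F,G} → run E
t=2: ready={E,F,G} → run E
t=3: ready={E,F,G} → run E
t=4: ready={E,F,G} → run E
t=5: ready={E,F,G} → run E
t=6: ready={E,F,G} → run E
t=7: ready={F,G} → run F
t=8: ready={F,G} → run F
t=9: ready={F,G} → run F
t=10: ready={G} → run G
t=11: ready={G} → run G
t=12: ready={G} → run G
t=13: ready={G} → run G
t=14: ready={G} → run G
t=15: ready={G} → run G
t=16: ready={G} → run G
t=17: ready={G} → run G
t=18: (idle)

completion order = E, F, G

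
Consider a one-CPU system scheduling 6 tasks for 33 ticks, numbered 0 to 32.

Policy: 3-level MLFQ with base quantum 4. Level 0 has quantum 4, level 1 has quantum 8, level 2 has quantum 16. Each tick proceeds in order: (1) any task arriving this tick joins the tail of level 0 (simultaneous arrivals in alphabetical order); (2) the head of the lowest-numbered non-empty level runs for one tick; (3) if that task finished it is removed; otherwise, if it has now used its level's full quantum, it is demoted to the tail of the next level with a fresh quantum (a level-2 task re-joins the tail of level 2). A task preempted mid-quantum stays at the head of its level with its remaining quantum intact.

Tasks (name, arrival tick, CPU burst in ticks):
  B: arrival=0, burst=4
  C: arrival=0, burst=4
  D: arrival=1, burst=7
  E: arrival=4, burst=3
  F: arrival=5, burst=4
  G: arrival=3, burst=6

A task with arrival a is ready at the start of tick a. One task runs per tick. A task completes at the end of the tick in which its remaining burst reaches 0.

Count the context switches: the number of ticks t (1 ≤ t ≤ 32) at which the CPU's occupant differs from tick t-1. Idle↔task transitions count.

context switches = 8

t=0: L0/L1/L2 = BC/-/- → run B
t=1: L0/L1/L2 = BCD/-/- → run B
t=2: L0/L1/L2 = BCD/-/- → run B
t=3: L0/L1/L2 = BCDG/-/- → run B
t=4: L0/L1/L2 = CDGE/-/- → run C
t=5: L0/L1/L2 = CDGEF/-/- → run C
t=6: L0/L1/L2 = CDGEF/-/- → run C
t=7: L0/L1/L2 = CDGEF/-/- → run C
t=8: L0/L1/L2 = DGEF/-/- → run D
t=9: L0/L1/L2 = DGEF/-/- → run D
t=10: L0/L1/L2 = DGEF/-/- → run D
t=11: L0/L1/L2 = DGEF/-/- → run D
t=12: L0/L1/L2 = GEF/D/- → run G
t=13: L0/L1/L2 = GEF/D/- → run G
t=14: L0/L1/L2 = GEF/D/- → run G
t=15: L0/L1/L2 = GEF/D/- → run G
t=16: L0/L1/L2 = EF/DG/- → run E
t=17: L0/L1/L2 = EF/DG/- → run E
t=18: L0/L1/L2 = EF/DG/- → run E
t=19: L0/L1/L2 = F/DG/- → run F
t=20: L0/L1/L2 = F/DG/- → run F
t=21: L0/L1/L2 = F/DG/- → run F
t=22: L0/L1/L2 = F/DG/- → run F
t=23: L0/L1/L2 = -/DG/- → run D
t=24: L0/L1/L2 = -/DG/- → run D
t=25: L0/L1/L2 = -/DG/- → run D
t=26: L0/L1/L2 = -/G/- → run G
t=27: L0/L1/L2 = -/G/- → run G
t=28: (idle)
t=29: (idle)
t=30: (idle)
t=31: (idle)
t=32: (idle)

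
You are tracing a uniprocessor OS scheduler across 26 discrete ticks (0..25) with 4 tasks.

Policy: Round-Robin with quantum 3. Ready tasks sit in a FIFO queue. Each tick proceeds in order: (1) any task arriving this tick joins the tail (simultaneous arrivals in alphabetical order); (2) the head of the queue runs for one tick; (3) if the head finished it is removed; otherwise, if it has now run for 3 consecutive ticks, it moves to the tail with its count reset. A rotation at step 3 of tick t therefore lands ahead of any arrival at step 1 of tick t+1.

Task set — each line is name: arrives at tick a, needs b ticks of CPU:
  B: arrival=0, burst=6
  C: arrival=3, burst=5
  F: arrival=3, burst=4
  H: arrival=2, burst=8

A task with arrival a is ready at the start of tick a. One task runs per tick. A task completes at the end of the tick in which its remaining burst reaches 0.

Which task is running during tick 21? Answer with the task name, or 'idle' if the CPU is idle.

t=0: queue=[B] q_used=0 → run B
t=1: queue=[B] q_used=1 → run B
t=2: queue=[B,H] q_used=2 → run B
t=3: queue=[H,B,C,F] q_used=0 → run H
t=4: queue=[H,B,C,F] q_used=1 → run H
t=5: queue=[H,B,C,F] q_used=2 → run H
t=6: queue=[B,C,F,H] q_used=0 → run B
t=7: queue=[B,C,F,H] q_used=1 → run B
t=8: queue=[B,C,F,H] q_used=2 → run B
t=9: queue=[C,F,H] q_used=0 → run C
t=10: queue=[C,F,H] q_used=1 → run C
t=11: queue=[C,F,H] q_used=2 → run C
t=12: queue=[F,H,C] q_used=0 → run F
t=13: queue=[F,H,C] q_used=1 → run F
t=14: queue=[F,H,C] q_used=2 → run F
t=15: queue=[H,C,F] q_used=0 → run H
t=16: queue=[H,C,F] q_used=1 → run H
t=17: queue=[H,C,F] q_used=2 → run H
t=18: queue=[C,F,H] q_used=0 → run C
t=19: queue=[C,F,H] q_used=1 → run C
t=20: queue=[F,H] q_used=0 → run F
t=21: queue=[H] q_used=0 → run H
t=22: queue=[H] q_used=1 → run H
t=23: (idle)
t=24: (idle)
t=25: (idle)

running at tick 21 = H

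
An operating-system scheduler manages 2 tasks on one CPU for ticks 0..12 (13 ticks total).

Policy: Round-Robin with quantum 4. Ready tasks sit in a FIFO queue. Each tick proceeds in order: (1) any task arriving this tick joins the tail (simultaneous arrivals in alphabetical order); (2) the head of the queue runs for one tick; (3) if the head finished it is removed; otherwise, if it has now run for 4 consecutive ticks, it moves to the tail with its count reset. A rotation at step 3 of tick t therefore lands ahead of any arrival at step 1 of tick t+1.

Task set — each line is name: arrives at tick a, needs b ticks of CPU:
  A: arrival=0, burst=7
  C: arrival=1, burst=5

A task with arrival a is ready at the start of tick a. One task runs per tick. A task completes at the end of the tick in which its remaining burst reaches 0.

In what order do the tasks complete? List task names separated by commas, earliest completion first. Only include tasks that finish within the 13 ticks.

completion order = A, C

t=0: queue=[A] q_used=0 → run A
t=1: queue=[A,C] q_used=1 → run A
t=2: queue=[A,C] q_used=2 → run A
t=3: queue=[A,C] q_used=3 → run A
t=4: queue=[C,A] q_used=0 → run C
t=5: queue=[C,A] q_used=1 → run C
t=6: queue=[C,A] q_used=2 → run C
t=7: queue=[C,A] q_used=3 → run C
t=8: queue=[A,C] q_used=0 → run A
t=9: queue=[A,C] q_used=1 → run A
t=10: queue=[A,C] q_used=2 → run A
t=11: queue=[C] q_used=0 → run C
t=12: (idle)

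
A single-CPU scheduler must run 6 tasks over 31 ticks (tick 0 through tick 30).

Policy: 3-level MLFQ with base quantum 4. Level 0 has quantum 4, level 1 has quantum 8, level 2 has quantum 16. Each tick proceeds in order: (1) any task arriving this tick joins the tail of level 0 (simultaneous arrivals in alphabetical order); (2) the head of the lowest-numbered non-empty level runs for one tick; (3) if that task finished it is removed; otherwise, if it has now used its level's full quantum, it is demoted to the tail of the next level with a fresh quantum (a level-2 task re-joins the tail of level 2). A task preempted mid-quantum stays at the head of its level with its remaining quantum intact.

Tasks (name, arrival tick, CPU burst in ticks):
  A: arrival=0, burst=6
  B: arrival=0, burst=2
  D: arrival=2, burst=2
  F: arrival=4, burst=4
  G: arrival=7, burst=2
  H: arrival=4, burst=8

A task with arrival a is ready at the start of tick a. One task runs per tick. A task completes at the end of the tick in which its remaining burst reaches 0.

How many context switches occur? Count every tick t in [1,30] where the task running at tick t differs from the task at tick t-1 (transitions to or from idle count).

t=0: L0/L1/L2 = AB/-/- → run A
t=1: L0/L1/L2 = AB/-/- → run A
t=2: L0/L1/L2 = ABD/-/- → run A
t=3: L0/L1/L2 = ABD/-/- → run A
t=4: L0/L1/L2 = BDFH/A/- → run B
t=5: L0/L1/L2 = BDFH/A/- → run B
t=6: L0/L1/L2 = DFH/A/- → run D
t=7: L0/L1/L2 = DFHG/A/- → run D
t=8: L0/L1/L2 = FHG/A/- → run F
t=9: L0/L1/L2 = FHG/A/- → run F
t=10: L0/L1/L2 = FHG/A/- → run F
t=11: L0/L1/L2 = FHG/A/- → run F
t=12: L0/L1/L2 = HG/A/- → run H
t=13: L0/L1/L2 = HG/A/- → run H
t=14: L0/L1/L2 = HG/A/- → run H
t=15: L0/L1/L2 = HG/A/- → run H
t=16: L0/L1/L2 = G/AH/- → run G
t=17: L0/L1/L2 = G/AH/- → run G
t=18: L0/L1/L2 = -/AH/- → run A
t=19: L0/L1/L2 = -/AH/- → run A
t=20: L0/L1/L2 = -/H/- → run H
t=21: L0/L1/L2 = -/H/- → run H
t=22: L0/L1/L2 = -/H/- → run H
t=23: L0/L1/L2 = -/H/- → run H
t=24: (idle)
t=25: (idle)
t=26: (idle)
t=27: (idle)
t=28: (idle)
t=29: (idle)
t=30: (idle)

context switches = 8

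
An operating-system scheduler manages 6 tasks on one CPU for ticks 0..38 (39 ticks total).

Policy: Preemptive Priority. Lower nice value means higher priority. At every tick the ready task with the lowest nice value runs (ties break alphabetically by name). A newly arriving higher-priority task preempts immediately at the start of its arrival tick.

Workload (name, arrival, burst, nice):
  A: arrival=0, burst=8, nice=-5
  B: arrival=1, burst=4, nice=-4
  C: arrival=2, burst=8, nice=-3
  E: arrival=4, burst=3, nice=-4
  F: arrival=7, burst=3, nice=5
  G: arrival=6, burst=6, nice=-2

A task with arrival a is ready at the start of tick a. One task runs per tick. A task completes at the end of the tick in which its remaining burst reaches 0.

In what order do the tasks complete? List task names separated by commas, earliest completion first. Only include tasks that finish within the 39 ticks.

completion order = A, B, E, C, G, F

t=0: ready={A} → run A
t=1: ready={A,B} → run A
t=2: ready={A,B,C} → run A
t=3: ready={A,B,C} → run A
t=4: ready={A,B,C,E} → run A
t=5: ready={A,B,C,E} → run A
t=6: ready={A,B,C,E,G} → run A
t=7: ready={A,B,C,E,F,G} → run A
t=8: ready={B,C,E,F,G} → run B
t=9: ready={B,C,E,F,G} → run B
t=10: ready={B,C,E,F,G} → run B
t=11: ready={B,C,E,F,G} → run B
t=12: ready={C,E,F,G} → run E
t=13: ready={C,E,F,G} → run E
t=14: ready={C,E,F,G} → run E
t=15: ready={C,F,G} → run C
t=16: ready={C,F,G} → run C
t=17: ready={C,F,G} → run C
t=18: ready={C,F,G} → run C
t=19: ready={C,F,G} → run C
t=20: ready={C,F,G} → run C
t=21: ready={C,F,G} → run C
t=22: ready={C,F,G} → run C
t=23: ready={F,G} → run G
t=24: ready={F,G} → run G
t=25: ready={F,G} → run G
t=26: ready={F,G} → run G
t=27: ready={F,G} → run G
t=28: ready={F,G} → run G
t=29: ready={F} → run F
t=30: ready={F} → run F
t=31: ready={F} → run F
t=32: (idle)
t=33: (idle)
t=34: (idle)
t=35: (idle)
t=36: (idle)
t=37: (idle)
t=38: (idle)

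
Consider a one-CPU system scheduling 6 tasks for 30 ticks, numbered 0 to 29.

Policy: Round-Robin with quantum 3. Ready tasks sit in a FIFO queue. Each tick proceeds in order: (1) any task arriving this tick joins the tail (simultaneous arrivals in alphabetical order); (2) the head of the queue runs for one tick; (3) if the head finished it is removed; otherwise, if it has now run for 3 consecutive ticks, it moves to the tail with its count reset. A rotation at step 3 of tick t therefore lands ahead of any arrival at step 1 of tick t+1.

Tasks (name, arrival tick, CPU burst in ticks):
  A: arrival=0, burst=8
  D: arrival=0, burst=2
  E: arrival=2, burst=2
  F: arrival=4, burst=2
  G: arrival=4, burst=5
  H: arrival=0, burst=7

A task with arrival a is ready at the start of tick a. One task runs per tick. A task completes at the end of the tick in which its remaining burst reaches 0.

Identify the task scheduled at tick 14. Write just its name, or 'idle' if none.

running at tick 14 = F

t=0: queue=[A,D,H] q_used=0 → run A
t=1: queue=[A,D,H] q_used=1 → run A
t=2: queue=[A,D,H,E] q_used=2 → run A
t=3: queue=[D,H,E,A] q_used=0 → run D
t=4: queue=[D,H,E,A,F,G] q_used=1 → run D
t=5: queue=[H,E,A,F,G] q_used=0 → run H
t=6: queue=[H,E,A,F,G] q_used=1 → run H
t=7: queue=[H,E,A,F,G] q_used=2 → run H
t=8: queue=[E,A,F,G,H] q_used=0 → run E
t=9: queue=[E,A,F,G,H] q_used=1 → run E
t=10: queue=[A,F,G,H] q_used=0 → run A
t=11: queue=[A,F,G,H] q_used=1 → run A
t=12: queue=[A,F,G,H] q_used=2 → run A
t=13: queue=[F,G,H,A] q_used=0 → run F
t=14: queue=[F,G,H,A] q_used=1 → run F
t=15: queue=[G,H,A] q_used=0 → run G
t=16: queue=[G,H,A] q_used=1 → run G
t=17: queue=[G,H,A] q_used=2 → run G
t=18: queue=[H,A,G] q_used=0 → run H
t=19: queue=[H,A,G] q_used=1 → run H
t=20: queue=[H,A,G] q_used=2 → run H
t=21: queue=[A,G,H] q_used=0 → run A
t=22: queue=[A,G,H] q_used=1 → run A
t=23: queue=[G,H] q_used=0 → run G
t=24: queue=[G,H] q_used=1 → run G
t=25: queue=[H] q_used=0 → run H
t=26: (idle)
t=27: (idle)
t=28: (idle)
t=29: (idle)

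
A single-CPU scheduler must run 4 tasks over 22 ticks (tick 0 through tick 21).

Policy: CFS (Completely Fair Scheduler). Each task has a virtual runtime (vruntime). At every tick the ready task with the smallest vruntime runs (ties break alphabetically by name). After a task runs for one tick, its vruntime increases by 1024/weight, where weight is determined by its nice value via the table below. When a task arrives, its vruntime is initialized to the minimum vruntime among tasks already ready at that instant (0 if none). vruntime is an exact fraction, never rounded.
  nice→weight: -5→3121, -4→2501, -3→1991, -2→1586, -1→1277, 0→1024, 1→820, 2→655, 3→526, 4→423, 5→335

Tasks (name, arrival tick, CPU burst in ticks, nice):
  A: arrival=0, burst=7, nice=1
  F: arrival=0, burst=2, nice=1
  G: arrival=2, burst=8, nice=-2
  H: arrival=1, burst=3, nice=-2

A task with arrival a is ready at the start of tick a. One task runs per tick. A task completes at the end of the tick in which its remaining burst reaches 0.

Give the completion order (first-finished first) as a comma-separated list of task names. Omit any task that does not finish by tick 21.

t=0: vr[A=0 F=0] → run A
t=1: vr[A=256/205 F=0 H=0] → run F
t=2: vr[A=256/205 F=256/205 G=0 H=0] → run G
t=3: vr[A=256/205 F=256/205 G=512/793 H=0] → run H
t=4: vr[A=256/205 F=256/205 G=512/793 H=512/793] → run G
t=5: vr[A=256/205 F=256/205 G=1024/793 H=512/793] → run H
t=6: vr[A=256/205 F=256/205 G=1024/793 H=1024/793] → run A
t=7: vr[A=512/205 F=256/205 G=1024/793 H=1024/793] → run F
t=8: vr[A=512/205 G=1024/793 H=1024/793] → run G
t=9: vr[A=512/205 G=1536/793 H=1024/793] → run H
t=10: vr[A=512/205 G=1536/793] → run G
t=11: vr[A=512/205 G=2048/793] → run A
t=12: vr[A=768/205 G=2048/793] → run G
t=13: vr[A=768/205 G=2560/793] → run G
t=14: vr[A=768/205 G=3072/793] → run A
t=15: vr[A=1024/205 G=3072/793] → run G
t=16: vr[A=1024/205 G=3584/793] → run G
t=17: vr[A=1024/205] → run A
t=18: vr[A=256/41] → run A
t=19: vr[A=1536/205] → run A
t=20: (idle)
t=21: (idle)

completion order = F, H, G, A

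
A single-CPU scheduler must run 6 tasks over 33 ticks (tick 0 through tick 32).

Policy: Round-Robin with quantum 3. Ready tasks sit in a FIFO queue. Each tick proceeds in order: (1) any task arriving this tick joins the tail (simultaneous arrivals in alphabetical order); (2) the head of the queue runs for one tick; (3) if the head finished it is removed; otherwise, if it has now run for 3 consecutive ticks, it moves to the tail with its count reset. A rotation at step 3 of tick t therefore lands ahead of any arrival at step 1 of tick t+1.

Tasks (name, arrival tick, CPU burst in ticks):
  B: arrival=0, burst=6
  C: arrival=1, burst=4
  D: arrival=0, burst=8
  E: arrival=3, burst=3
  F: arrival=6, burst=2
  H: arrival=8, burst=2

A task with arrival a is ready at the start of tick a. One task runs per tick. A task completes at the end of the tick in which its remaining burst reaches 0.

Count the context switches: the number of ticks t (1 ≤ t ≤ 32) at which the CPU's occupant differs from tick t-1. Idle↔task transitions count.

t=0: queue=[B,D] q_used=0 → run B
t=1: queue=[B,D,C] q_used=1 → run B
t=2: queue=[B,D,C] q_used=2 → run B
t=3: queue=[D,C,B,E] q_used=0 → run D
t=4: queue=[D,C,B,E] q_used=1 → run D
t=5: queue=[D,C,B,E] q_used=2 → run D
t=6: queue=[C,B,E,D,F] q_used=0 → run C
t=7: queue=[C,B,E,D,F] q_used=1 → run C
t=8: queue=[C,B,E,D,F,H] q_used=2 → run C
t=9: queue=[B,E,D,F,H,C] q_used=0 → run B
t=10: queue=[B,E,D,F,H,C] q_used=1 → run B
t=11: queue=[B,E,D,F,H,C] q_used=2 → run B
t=12: queue=[E,D,F,H,C] q_used=0 → run E
t=13: queue=[E,D,F,H,C] q_used=1 → run E
t=14: queue=[E,D,F,H,C] q_used=2 → run E
t=15: queue=[D,F,H,C] q_used=0 → run D
t=16: queue=[D,F,H,C] q_used=1 → run D
t=17: queue=[D,F,H,C] q_used=2 → run D
t=18: queue=[F,H,C,D] q_used=0 → run F
t=19: queue=[F,H,C,D] q_used=1 → run F
t=20: queue=[H,C,D] q_used=0 → run H
t=21: queue=[H,C,D] q_used=1 → run H
t=22: queue=[C,D] q_used=0 → run C
t=23: queue=[D] q_used=0 → run D
t=24: queue=[D] q_used=1 → run D
t=25: (idle)
t=26: (idle)
t=27: (idle)
t=28: (idle)
t=29: (idle)
t=30: (idle)
t=31: (idle)
t=32: (idle)

context switches = 10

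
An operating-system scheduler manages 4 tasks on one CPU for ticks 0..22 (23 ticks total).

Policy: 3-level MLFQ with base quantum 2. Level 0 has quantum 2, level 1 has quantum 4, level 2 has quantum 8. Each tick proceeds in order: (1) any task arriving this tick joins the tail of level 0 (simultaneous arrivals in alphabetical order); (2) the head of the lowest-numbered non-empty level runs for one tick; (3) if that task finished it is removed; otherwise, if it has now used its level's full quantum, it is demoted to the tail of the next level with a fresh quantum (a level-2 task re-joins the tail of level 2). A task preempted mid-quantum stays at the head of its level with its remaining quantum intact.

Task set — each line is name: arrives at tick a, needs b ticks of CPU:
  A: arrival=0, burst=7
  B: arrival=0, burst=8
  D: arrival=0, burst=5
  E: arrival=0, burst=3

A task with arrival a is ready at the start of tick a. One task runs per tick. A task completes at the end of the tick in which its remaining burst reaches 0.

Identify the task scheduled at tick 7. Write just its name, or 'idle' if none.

t=0: L0/L1/L2 = ABDE/-/- → run A
t=1: L0/L1/L2 = ABDE/-/- → run A
t=2: L0/L1/L2 = BDE/A/- → run B
t=3: L0/L1/L2 = BDE/A/- → run B
t=4: L0/L1/L2 = DE/AB/- → run D
t=5: L0/L1/L2 = DE/AB/- → run D
t=6: L0/L1/L2 = E/ABD/- → run E
t=7: L0/L1/L2 = E/ABD/- → run E
t=8: L0/L1/L2 = -/ABDE/- → run A
t=9: L0/L1/L2 = -/ABDE/- → run A
t=10: L0/L1/L2 = -/ABDE/- → run A
t=11: L0/L1/L2 = -/ABDE/- → run A
t=12: L0/L1/L2 = -/BDE/A → run B
t=13: L0/L1/L2 = -/BDE/A → run B
t=14: L0/L1/L2 = -/BDE/A → run B
t=15: L0/L1/L2 = -/BDE/A → run B
t=16: L0/L1/L2 = -/DE/AB → run D
t=17: L0/L1/L2 = -/DE/AB → run D
t=18: L0/L1/L2 = -/DE/AB → run D
t=19: L0/L1/L2 = -/E/AB → run E
t=20: L0/L1/L2 = -/-/AB → run A
t=21: L0/L1/L2 = -/-/B → run B
t=22: L0/L1/L2 = -/-/B → run B

running at tick 7 = E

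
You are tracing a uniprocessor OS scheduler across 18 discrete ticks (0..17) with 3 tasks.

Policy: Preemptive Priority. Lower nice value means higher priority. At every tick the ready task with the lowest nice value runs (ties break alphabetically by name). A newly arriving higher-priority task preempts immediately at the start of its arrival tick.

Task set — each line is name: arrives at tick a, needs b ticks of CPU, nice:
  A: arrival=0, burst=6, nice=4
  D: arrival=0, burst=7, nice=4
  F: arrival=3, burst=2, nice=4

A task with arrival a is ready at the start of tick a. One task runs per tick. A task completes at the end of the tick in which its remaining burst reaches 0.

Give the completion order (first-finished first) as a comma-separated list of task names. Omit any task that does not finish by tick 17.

completion order = A, D, F

t=0: ready={A,D} → run A
t=1: ready={A,D} → run A
t=2: ready={A,D} → run A
t=3: ready={A,D,F} → run A
t=4: ready={A,D,F} → run A
t=5: ready={A,D,F} → run A
t=6: ready={D,F} → run D
t=7: ready={D,F} → run D
t=8: ready={D,F} → run D
t=9: ready={D,F} → run D
t=10: ready={D,F} → run D
t=11: ready={D,F} → run D
t=12: ready={D,F} → run D
t=13: ready={F} → run F
t=14: ready={F} → run F
t=15: (idle)
t=16: (idle)
t=17: (idle)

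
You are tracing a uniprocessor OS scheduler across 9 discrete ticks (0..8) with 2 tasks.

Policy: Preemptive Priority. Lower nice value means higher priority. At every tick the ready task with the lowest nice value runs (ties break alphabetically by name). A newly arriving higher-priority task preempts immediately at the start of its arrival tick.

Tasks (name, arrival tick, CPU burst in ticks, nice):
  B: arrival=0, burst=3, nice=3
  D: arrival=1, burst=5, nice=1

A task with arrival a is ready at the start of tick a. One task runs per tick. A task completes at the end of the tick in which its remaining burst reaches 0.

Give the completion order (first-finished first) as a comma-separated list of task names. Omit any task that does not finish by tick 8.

completion order = D, B

t=0: ready={B} → run B
t=1: ready={B,D} → run D
t=2: ready={B,D} → run D
t=3: ready={B,D} → run D
t=4: ready={B,D} → run D
t=5: ready={B,D} → run D
t=6: ready={B} → run B
t=7: ready={B} → run B
t=8: (idle)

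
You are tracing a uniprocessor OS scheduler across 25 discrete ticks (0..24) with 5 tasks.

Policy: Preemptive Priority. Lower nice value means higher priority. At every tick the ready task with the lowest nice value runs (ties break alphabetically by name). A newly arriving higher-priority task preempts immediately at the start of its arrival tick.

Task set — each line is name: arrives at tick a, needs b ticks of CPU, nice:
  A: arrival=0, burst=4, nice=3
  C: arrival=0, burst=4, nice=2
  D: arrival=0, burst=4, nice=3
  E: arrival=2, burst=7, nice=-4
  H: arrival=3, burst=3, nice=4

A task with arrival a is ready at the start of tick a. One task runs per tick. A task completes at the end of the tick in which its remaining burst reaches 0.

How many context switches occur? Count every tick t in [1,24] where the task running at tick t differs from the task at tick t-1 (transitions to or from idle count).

t=0: ready={A,C,D} → run C
t=1: ready={A,C,D} → run C
t=2: ready={A,C,D,E} → run E
t=3: ready={A,C,D,E,H} → run E
t=4: ready={A,C,D,E,H} → run E
t=5: ready={A,C,D,E,H} → run E
t=6: ready={A,C,D,E,H} → run E
t=7: ready={A,C,D,E,H} → run E
t=8: ready={A,C,D,E,H} → run E
t=9: ready={A,C,D,H} → run C
t=10: ready={A,C,D,H} → run C
t=11: ready={A,D,H} → run A
t=12: ready={A,D,H} → run A
t=13: ready={A,D,H} → run A
t=14: ready={A,D,H} → run A
t=15: ready={D,H} → run D
t=16: ready={D,H} → run D
t=17: ready={D,H} → run D
t=18: ready={D,H} → run D
t=19: ready={H} → run H
t=20: ready={H} → run H
t=21: ready={H} → run H
t=22: (idle)
t=23: (idle)
t=24: (idle)

context switches = 6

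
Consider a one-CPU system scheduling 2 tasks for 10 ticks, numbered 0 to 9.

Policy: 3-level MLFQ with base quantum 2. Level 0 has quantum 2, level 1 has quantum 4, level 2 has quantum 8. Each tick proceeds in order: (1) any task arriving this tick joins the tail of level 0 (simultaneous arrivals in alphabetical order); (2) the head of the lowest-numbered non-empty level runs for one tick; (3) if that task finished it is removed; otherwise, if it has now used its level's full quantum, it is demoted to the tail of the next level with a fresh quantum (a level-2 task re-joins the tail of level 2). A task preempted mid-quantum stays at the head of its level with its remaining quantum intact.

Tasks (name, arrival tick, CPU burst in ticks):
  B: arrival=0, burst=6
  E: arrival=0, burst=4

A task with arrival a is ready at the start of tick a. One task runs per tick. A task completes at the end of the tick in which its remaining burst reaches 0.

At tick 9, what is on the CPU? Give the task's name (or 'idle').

t=0: L0/L1/L2 = BE/-/- → run B
t=1: L0/L1/L2 = BE/-/- → run B
t=2: L0/L1/L2 = E/B/- → run E
t=3: L0/L1/L2 = E/B/- → run E
t=4: L0/L1/L2 = -/BE/- → run B
t=5: L0/L1/L2 = -/BE/- → run B
t=6: L0/L1/L2 = -/BE/- → run B
t=7: L0/L1/L2 = -/BE/- → run B
t=8: L0/L1/L2 = -/E/- → run E
t=9: L0/L1/L2 = -/E/- → run E

running at tick 9 = E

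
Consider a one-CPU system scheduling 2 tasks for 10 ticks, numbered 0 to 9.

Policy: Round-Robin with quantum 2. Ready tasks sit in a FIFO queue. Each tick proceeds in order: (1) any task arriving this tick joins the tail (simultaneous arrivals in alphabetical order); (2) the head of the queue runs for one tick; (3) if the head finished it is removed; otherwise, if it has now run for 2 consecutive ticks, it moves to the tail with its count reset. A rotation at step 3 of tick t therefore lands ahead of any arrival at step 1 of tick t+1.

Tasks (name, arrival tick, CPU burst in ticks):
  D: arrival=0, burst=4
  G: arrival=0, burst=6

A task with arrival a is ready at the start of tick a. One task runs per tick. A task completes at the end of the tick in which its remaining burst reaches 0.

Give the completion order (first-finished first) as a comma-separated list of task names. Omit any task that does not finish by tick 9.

completion order = D, G

t=0: queue=[D,G] q_used=0 → run D
t=1: queue=[D,G] q_used=1 → run D
t=2: queue=[G,D] q_used=0 → run G
t=3: queue=[G,D] q_used=1 → run G
t=4: queue=[D,G] q_used=0 → run D
t=5: queue=[D,G] q_used=1 → run D
t=6: queue=[G] q_used=0 → run G
t=7: queue=[G] q_used=1 → run G
t=8: queue=[G] q_used=0 → run G
t=9: queue=[G] q_used=1 → run G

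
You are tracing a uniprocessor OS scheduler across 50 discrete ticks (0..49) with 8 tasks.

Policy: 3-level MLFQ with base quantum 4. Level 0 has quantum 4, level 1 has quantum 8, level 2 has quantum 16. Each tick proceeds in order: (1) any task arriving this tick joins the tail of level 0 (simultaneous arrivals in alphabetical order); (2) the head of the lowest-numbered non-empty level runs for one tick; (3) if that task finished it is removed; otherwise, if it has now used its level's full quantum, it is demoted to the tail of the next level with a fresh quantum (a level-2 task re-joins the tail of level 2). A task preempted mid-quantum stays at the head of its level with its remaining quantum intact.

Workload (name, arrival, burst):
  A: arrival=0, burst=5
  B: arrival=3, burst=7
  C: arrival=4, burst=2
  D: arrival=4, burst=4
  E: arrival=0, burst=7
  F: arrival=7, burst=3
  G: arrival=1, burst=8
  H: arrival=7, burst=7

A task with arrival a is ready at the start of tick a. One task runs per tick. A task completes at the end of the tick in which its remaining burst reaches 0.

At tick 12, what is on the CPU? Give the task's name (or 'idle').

t=0: L0/L1/L2 = AE/-/- → run A
t=1: L0/L1/L2 = AEG/-/- → run A
t=2: L0/L1/L2 = AEG/-/- → run A
t=3: L0/L1/L2 = AEGB/-/- → run A
t=4: L0/L1/L2 = EGBCD/A/- → run E
t=5: L0/L1/L2 = EGBCD/A/- → run E
t=6: L0/L1/L2 = EGBCD/A/- → run E
t=7: L0/L1/L2 = EGBCDFH/A/- → run E
t=8: L0/L1/L2 = GBCDFH/AE/- → run G
t=9: L0/L1/L2 = GBCDFH/AE/- → run G
t=10: L0/L1/L2 = GBCDFH/AE/- → run G
t=11: L0/L1/L2 = GBCDFH/AE/- → run G
t=12: L0/L1/L2 = BCDFH/AEG/- → run B
t=13: L0/L1/L2 = BCDFH/AEG/- → run B
t=14: L0/L1/L2 = BCDFH/AEG/- → run B
t=15: L0/L1/L2 = BCDFH/AEG/- → run B
t=16: L0/L1/L2 = CDFH/AEGB/- → run C
t=17: L0/L1/L2 = CDFH/AEGB/- → run C
t=18: L0/L1/L2 = DFH/AEGB/- → run D
t=19: L0/L1/L2 = DFH/AEGB/- → run D
t=20: L0/L1/L2 = DFH/AEGB/- → run D
t=21: L0/L1/L2 = DFH/AEGB/- → run D
t=22: L0/L1/L2 = FH/AEGB/- → run F
t=23: L0/L1/L2 = FH/AEGB/- → run F
t=24: L0/L1/L2 = FH/AEGB/- → run F
t=25: L0/L1/L2 = H/AEGB/- → run H
t=26: L0/L1/L2 = H/AEGB/- → run H
t=27: L0/L1/L2 = H/AEGB/- → run H
t=28: L0/L1/L2 = H/AEGB/- → run H
t=29: L0/L1/L2 = -/AEGBH/- → run A
t=30: L0/L1/L2 = -/EGBH/- → run E
t=31: L0/L1/L2 = -/EGBH/- → run E
t=32: L0/L1/L2 = -/EGBH/- → run E
t=33: L0/L1/L2 = -/GBH/- → run G
t=34: L0/L1/L2 = -/GBH/- → run G
t=35: L0/L1/L2 = -/GBH/- → run G
t=36: L0/L1/L2 = -/GBH/- → run G
t=37: L0/L1/L2 = -/BH/- → run B
t=38: L0/L1/L2 = -/BH/- → run B
t=39: L0/L1/L2 = -/BH/- → run B
t=40: L0/L1/L2 = -/H/- → run H
t=41: L0/L1/L2 = -/H/- → run H
t=42: L0/L1/L2 = -/H/- → run H
t=43: (idle)
t=44: (idle)
t=45: (idle)
t=46: (idle)
t=47: (idle)
t=48: (idle)
t=49: (idle)

running at tick 12 = B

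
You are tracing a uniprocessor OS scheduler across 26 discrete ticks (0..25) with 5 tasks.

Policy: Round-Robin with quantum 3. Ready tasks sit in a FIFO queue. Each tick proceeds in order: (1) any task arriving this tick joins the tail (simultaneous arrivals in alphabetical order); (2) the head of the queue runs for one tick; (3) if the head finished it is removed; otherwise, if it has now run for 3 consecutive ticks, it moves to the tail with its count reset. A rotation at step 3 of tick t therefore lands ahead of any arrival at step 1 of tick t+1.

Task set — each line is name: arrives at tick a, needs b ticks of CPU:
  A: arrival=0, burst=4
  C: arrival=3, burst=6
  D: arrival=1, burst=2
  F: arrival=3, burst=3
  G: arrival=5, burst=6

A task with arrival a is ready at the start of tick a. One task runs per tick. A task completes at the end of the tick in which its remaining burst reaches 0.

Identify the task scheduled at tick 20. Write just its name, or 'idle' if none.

t=0: queue=[A] q_used=0 → run A
t=1: queue=[A,D] q_used=1 → run A
t=2: queue=[A,D] q_used=2 → run A
t=3: queue=[D,A,C,F] q_used=0 → run D
t=4: queue=[D,A,C,F] q_used=1 → run D
t=5: queue=[A,C,F,G] q_used=0 → run A
t=6: queue=[C,F,G] q_used=0 → run C
t=7: queue=[C,F,G] q_used=1 → run C
t=8: queue=[C,F,G] q_used=2 → run C
t=9: queue=[F,G,C] q_used=0 → run F
t=10: queue=[F,G,C] q_used=1 → run F
t=11: queue=[F,G,C] q_used=2 → run F
t=12: queue=[G,C] q_used=0 → run G
t=13: queue=[G,C] q_used=1 → run G
t=14: queue=[G,C] q_used=2 → run G
t=15: queue=[C,G] q_used=0 → run C
t=16: queue=[C,G] q_used=1 → run C
t=17: queue=[C,G] q_used=2 → run C
t=18: queue=[G] q_used=0 → run G
t=19: queue=[G] q_used=1 → run G
t=20: queue=[G] q_used=2 → run G
t=21: (idle)
t=22: (idle)
t=23: (idle)
t=24: (idle)
t=25: (idle)

running at tick 20 = G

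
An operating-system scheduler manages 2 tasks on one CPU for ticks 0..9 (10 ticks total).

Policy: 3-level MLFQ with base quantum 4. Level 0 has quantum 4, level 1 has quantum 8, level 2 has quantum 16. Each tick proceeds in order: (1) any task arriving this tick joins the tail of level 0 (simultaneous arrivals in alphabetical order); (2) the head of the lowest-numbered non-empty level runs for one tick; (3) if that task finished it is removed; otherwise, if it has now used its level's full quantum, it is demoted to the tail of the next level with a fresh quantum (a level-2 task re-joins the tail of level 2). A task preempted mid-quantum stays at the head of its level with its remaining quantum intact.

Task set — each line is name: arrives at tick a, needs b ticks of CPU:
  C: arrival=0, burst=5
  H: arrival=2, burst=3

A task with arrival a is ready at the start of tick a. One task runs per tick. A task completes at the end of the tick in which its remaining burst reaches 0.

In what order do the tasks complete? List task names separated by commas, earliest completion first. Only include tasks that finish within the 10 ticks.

completion order = H, C

t=0: L0/L1/L2 = C/-/- → run C
t=1: L0/L1/L2 = C/-/- → run C
t=2: L0/L1/L2 = CH/-/- → run C
t=3: L0/L1/L2 = CH/-/- → run C
t=4: L0/L1/L2 = H/C/- → run H
t=5: L0/L1/L2 = H/C/- → run H
t=6: L0/L1/L2 = H/C/- → run H
t=7: L0/L1/L2 = -/C/- → run C
t=8: (idle)
t=9: (idle)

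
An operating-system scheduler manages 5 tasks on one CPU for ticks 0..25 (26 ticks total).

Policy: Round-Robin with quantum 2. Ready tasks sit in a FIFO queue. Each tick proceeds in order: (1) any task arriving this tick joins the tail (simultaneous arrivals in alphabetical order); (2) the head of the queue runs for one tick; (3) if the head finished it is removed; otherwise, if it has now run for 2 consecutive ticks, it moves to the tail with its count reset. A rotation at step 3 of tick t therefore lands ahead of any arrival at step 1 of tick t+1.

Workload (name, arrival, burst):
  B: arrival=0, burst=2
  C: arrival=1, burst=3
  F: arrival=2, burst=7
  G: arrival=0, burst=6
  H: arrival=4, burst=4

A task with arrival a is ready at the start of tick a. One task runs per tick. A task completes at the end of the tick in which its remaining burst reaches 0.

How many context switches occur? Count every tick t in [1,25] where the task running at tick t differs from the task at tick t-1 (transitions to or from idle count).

t=0: queue=[B,G] q_used=0 → run B
t=1: queue=[B,G,C] q_used=1 → run B
t=2: queue=[G,C,F] q_used=0 → run G
t=3: queue=[G,C,F] q_used=1 → run G
t=4: queue=[C,F,G,H] q_used=0 → run C
t=5: queue=[C,F,G,H] q_used=1 → run C
t=6: queue=[F,G,H,C] q_used=0 → run F
t=7: queue=[F,G,H,C] q_used=1 → run F
t=8: queue=[G,H,C,F] q_used=0 → run G
t=9: queue=[G,H,C,F] q_used=1 → run G
t=10: queue=[H,C,F,G] q_used=0 → run H
t=11: queue=[H,C,F,G] q_used=1 → run H
t=12: queue=[C,F,G,H] q_used=0 → run C
t=13: queue=[F,G,H] q_used=0 → run F
t=14: queue=[F,G,H] q_used=1 → run F
t=15: queue=[G,H,F] q_used=0 → run G
t=16: queue=[G,H,F] q_used=1 → run G
t=17: queue=[H,F] q_used=0 → run H
t=18: queue=[H,F] q_used=1 → run H
t=19: queue=[F] q_used=0 → run F
t=20: queue=[F] q_used=1 → run F
t=21: queue=[F] q_used=0 → run F
t=22: (idle)
t=23: (idle)
t=24: (idle)
t=25: (idle)

context switches = 11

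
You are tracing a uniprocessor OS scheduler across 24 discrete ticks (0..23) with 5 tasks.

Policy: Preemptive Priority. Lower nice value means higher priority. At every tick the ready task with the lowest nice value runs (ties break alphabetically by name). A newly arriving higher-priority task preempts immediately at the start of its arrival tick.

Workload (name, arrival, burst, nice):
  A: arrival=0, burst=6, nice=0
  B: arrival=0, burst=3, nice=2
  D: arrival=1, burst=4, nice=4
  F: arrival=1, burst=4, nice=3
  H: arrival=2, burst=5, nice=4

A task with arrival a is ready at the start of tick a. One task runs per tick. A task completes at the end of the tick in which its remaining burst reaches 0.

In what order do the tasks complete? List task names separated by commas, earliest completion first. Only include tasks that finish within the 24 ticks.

completion order = A, B, F, D, H

t=0: ready={A,B} → run A
t=1: ready={A,B,D,F} → run A
t=2: ready={A,B,D,F,H} → run A
t=3: ready={A,B,D,F,H} → run A
t=4: ready={A,B,D,F,H} → run A
t=5: ready={A,B,D,F,H} → run A
t=6: ready={B,D,F,H} → run B
t=7: ready={B,D,F,H} → run B
t=8: ready={B,D,F,H} → run B
t=9: ready={D,F,H} → run F
t=10: ready={D,F,H} → run F
t=11: ready={D,F,H} → run F
t=12: ready={D,F,H} → run F
t=13: ready={D,H} → run D
t=14: ready={D,H} → run D
t=15: ready={D,H} → run D
t=16: ready={D,H} → run D
t=17: ready={H} → run H
t=18: ready={H} → run H
t=19: ready={H} → run H
t=20: ready={H} → run H
t=21: ready={H} → run H
t=22: (idle)
t=23: (idle)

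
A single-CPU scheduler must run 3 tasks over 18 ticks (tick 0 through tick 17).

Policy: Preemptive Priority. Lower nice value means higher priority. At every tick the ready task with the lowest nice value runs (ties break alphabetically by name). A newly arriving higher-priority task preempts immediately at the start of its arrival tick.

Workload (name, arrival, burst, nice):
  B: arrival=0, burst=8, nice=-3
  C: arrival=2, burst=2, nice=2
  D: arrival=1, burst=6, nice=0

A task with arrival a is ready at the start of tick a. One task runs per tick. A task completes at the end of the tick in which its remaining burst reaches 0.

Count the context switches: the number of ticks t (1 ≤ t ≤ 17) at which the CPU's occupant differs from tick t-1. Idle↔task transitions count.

context switches = 3

t=0: ready={B} → run B
t=1: ready={B,D} → run B
t=2: ready={B,C,D} → run B
t=3: ready={B,C,D} → run B
t=4: ready={B,C,D} → run B
t=5: ready={B,C,D} → run B
t=6: ready={B,C,D} → run B
t=7: ready={B,C,D} → run B
t=8: ready={C,D} → run D
t=9: ready={C,D} → run D
t=10: ready={C,D} → run D
t=11: ready={C,D} → run D
t=12: ready={C,D} → run D
t=13: ready={C,D} → run D
t=14: ready={C} → run C
t=15: ready={C} → run C
t=16: (idle)
t=17: (idle)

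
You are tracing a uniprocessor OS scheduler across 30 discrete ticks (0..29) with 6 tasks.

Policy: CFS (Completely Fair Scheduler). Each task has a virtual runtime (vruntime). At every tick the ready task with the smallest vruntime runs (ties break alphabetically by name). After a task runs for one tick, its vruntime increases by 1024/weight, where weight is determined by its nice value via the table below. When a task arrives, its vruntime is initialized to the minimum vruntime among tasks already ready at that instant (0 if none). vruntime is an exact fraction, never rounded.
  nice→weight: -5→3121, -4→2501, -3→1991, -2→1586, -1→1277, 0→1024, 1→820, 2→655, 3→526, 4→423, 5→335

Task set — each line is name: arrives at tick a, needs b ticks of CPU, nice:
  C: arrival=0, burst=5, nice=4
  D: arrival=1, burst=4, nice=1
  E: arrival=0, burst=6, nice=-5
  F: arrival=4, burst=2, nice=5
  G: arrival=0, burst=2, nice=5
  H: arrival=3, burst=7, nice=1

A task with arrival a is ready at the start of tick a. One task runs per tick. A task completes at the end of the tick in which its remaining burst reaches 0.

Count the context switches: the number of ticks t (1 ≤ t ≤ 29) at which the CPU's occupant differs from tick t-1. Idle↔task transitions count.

context switches = 22

t=0: vr[C=0 E=0 G=0] → run C
t=1: vr[C=1024/423 D=0 E=0 G=0] → run D
t=2: vr[C=1024/423 D=256/205 E=0 G=0] → run E
t=3: vr[C=1024/423 D=256/205 E=1024/3121 G=0 H=0] → run G
t=4: vr[C=1024/423 D=256/205 E=1024/3121 F=0 G=1024/335 H=0] → run F
t=5: vr[C=1024/423 D=256/205 E=1024/3121 F=1024/335 G=1024/335 H=0] → run H
t=6: vr[C=1024/423 D=256/205 E=1024/3121 F=1024/335 G=1024/335 H=256/205] → run E
t=7: vr[C=1024/423 D=256/205 E=2048/3121 F=1024/335 G=1024/335 H=256/205] → run E
t=8: vr[C=1024/423 D=256/205 E=3072/3121 F=1024/335 G=1024/335 H=256/205] → run E
t=9: vr[C=1024/423 D=256/205 E=4096/3121 F=1024/335 G=1024/335 H=256/205] → run D
t=10: vr[C=1024/423 D=512/205 E=4096/3121 F=1024/335 G=1024/335 H=256/205] → run H
t=11: vr[C=1024/423 D=512/205 E=4096/3121 F=1024/335 G=1024/335 H=512/205] → run E
t=12: vr[C=1024/423 D=512/205 E=5120/3121 F=1024/335 G=1024/335 H=512/205] → run E
t=13: vr[C=1024/423 D=512/205 F=1024/335 G=1024/335 H=512/205] → run C
t=14: vr[C=2048/423 D=512/205 F=1024/335 G=1024/335 H=512/205] → run D
t=15: vr[C=2048/423 D=768/205 F=1024/335 G=1024/335 H=512/205] → run H
t=16: vr[C=2048/423 D=768/205 F=1024/335 G=1024/335 H=768/205] → run F
t=17: vr[C=2048/423 D=768/205 G=1024/335 H=768/205] → run G
t=18: vr[C=2048/423 D=768/205 H=768/205] → run D
t=19: vr[C=2048/423 H=768/205] → run H
t=20: vr[C=2048/423 H=1024/205] → run C
t=21: vr[C=1024/141 H=1024/205] → run H
t=22: vr[C=1024/141 H=256/41] → run H
t=23: vr[C=1024/141 H=1536/205] → run C
t=24: vr[C=4096/423 H=1536/205] → run H
t=25: vr[C=4096/423] → run C
t=26: (idle)
t=27: (idle)
t=28: (idle)
t=29: (idle)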